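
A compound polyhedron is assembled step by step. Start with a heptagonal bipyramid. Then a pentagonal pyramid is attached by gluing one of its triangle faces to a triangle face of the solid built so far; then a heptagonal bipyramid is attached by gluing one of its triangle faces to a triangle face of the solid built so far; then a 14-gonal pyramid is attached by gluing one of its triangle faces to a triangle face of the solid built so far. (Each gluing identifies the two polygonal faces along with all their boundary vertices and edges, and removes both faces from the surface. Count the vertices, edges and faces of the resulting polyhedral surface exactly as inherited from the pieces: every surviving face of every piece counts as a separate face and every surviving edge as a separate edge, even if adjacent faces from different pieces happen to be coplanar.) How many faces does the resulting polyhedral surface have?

A heptagonal bipyramid: V=9, E=21, F=14.
Attach a pentagonal pyramid (V=6, E=10, F=6) along a 3-gon: merge 3 vertices and 3 edges, delete both glued faces → V=12, E=28, F=18.
Attach a heptagonal bipyramid (V=9, E=21, F=14) along a 3-gon: merge 3 vertices and 3 edges, delete both glued faces → V=18, E=46, F=30.
Attach a 14-gonal pyramid (V=15, E=28, F=15) along a 3-gon: merge 3 vertices and 3 edges, delete both glued faces → V=30, E=71, F=43.
Check: V − E + F = 30 − 71 + 43 = 2.

43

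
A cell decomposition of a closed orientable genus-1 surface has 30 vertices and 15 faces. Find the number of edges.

For a closed orientable surface of genus 1, χ = 2 − 2·1 = 0.
E = V + F − (0) = 30 + 15 − (0) = 45.

45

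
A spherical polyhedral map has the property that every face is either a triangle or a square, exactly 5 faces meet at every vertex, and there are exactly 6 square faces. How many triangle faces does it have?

32

Let x be the number of triangles; then F = 6 + x.
Edge–face incidences: 2E = 4·6 + 3·x = 24 + 3x.
Every vertex has degree 5, so 5V = 2E.
Euler: V − E + F = 2 ⇒ (2E)/5 − E + (6 + x) = 2.
Multiply by 10: 2·(2E) − 5·(2E) + 10·(6 + x) = 20, i.e. 60 + 10x − 3·(24 + 3x) = 20.
Collecting terms: x − 12 = 20, so x = 32.
Then 2E = 24 + 3·32 = 120, so E = 60, V = 2E/5 = 24, F = 6 + 32 = 38.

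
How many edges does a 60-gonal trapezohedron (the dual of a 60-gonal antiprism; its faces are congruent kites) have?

The n-trapezohedron (dual of the n-antiprism) has V = 2·60 + 2 = 122, E = 4·60 = 240, F = 2·60 = 120.
Check: V − E + F = 122 − 240 + 120 = 2.

240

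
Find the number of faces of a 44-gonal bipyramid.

A bipyramid over an n-gon has 2n triangular faces and n + 2 vertices: V = 44 + 2 = 46, E = 3·44 = 132, F = 2·44 = 88.
Check: V − E + F = 46 − 132 + 88 = 2.

88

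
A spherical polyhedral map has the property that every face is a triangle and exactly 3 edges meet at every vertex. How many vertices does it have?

4

Each face has 3 edges and each edge borders two faces, so 2E = 3F.
Each vertex has degree 3, so 3V = 2E and hence V = 3F/3.
Euler: V − E + F = 2 ⇒ (3F/3) − (3F/2) + F = 2.
Multiply by 6: (6 − 9 + 6)F = 12, i.e. 3F = 12.
So F = 4, E = 3·4/2 = 6, V = 3·4/3 = 4.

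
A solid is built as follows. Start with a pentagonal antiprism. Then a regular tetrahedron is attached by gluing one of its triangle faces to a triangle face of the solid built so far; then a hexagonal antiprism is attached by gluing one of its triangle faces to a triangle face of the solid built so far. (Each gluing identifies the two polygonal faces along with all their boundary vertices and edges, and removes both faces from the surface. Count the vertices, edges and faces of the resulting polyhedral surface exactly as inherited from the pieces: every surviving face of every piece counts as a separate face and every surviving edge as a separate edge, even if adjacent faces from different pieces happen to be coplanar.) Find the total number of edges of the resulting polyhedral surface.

44

A pentagonal antiprism: V=10, E=20, F=12.
Attach a regular tetrahedron (V=4, E=6, F=4) along a 3-gon: merge 3 vertices and 3 edges, delete both glued faces → V=11, E=23, F=14.
Attach a hexagonal antiprism (V=12, E=24, F=14) along a 3-gon: merge 3 vertices and 3 edges, delete both glued faces → V=20, E=44, F=26.
Check: V − E + F = 20 − 44 + 26 = 2.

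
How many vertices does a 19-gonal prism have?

38

A prism on an n-gon has two n-gon bases and n rectangular sides: V = 2·19 = 38, E = 3·19 = 57, F = 19 + 2 = 21.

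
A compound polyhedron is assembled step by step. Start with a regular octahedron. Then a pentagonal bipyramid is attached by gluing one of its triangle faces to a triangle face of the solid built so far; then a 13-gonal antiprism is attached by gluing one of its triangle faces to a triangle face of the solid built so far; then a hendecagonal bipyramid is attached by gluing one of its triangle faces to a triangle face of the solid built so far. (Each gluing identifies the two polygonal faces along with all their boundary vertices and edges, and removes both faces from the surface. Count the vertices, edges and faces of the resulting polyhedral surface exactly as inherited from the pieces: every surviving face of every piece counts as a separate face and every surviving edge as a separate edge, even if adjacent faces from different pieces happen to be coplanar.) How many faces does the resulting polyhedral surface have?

A regular octahedron: V=6, E=12, F=8.
Attach a pentagonal bipyramid (V=7, E=15, F=10) along a 3-gon: merge 3 vertices and 3 edges, delete both glued faces → V=10, E=24, F=16.
Attach a 13-gonal antiprism (V=26, E=52, F=28) along a 3-gon: merge 3 vertices and 3 edges, delete both glued faces → V=33, E=73, F=42.
Attach a hendecagonal bipyramid (V=13, E=33, F=22) along a 3-gon: merge 3 vertices and 3 edges, delete both glued faces → V=43, E=103, F=62.
Check: V − E + F = 43 − 103 + 62 = 2.

62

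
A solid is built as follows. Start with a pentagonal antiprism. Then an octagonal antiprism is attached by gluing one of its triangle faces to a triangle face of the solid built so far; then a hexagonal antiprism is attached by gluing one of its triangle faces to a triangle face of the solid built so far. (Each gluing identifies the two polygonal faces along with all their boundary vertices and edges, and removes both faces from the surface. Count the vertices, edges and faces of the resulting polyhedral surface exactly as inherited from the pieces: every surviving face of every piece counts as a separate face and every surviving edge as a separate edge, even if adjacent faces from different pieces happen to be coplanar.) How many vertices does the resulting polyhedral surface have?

A pentagonal antiprism: V=10, E=20, F=12.
Attach an octagonal antiprism (V=16, E=32, F=18) along a 3-gon: merge 3 vertices and 3 edges, delete both glued faces → V=23, E=49, F=28.
Attach a hexagonal antiprism (V=12, E=24, F=14) along a 3-gon: merge 3 vertices and 3 edges, delete both glued faces → V=32, E=70, F=40.
Check: V − E + F = 32 − 70 + 40 = 2.

32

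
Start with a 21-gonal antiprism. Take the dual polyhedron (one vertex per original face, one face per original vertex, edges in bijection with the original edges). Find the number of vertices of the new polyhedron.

The base solid has V = 42, E = 84, F = 44.
The dual swaps V and F and preserves E: V′ = F = 44, E′ = E = 84, F′ = V = 42.

44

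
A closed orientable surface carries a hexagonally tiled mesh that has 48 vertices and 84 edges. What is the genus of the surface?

5

Every face is a hexagon and each edge borders two faces, so 6F = 2·84, giving F = 28.
χ = V − E + F = 48 − 84 + 28 = -8.
For a closed orientable surface χ = 2 − 2g, so g = (2 − (-8))/2 = 5.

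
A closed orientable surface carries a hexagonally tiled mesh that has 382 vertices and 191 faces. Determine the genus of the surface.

Every face is a hexagon, so 2E = 6·191 = 1146, giving E = 573.
χ = V − E + F = 382 − 573 + 191 = 0.
For a closed orientable surface χ = 2 − 2g, so g = (2 − (0))/2 = 1.

1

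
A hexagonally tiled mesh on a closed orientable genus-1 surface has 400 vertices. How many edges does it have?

600

χ = 2 − 2·1 = 0, and every face is a hexagon so 6F = 2E.
V − E + F = 0 with E = 6F/2 gives 400 − (6/2 − 1)·F = 0, so F = 200 and E = 600.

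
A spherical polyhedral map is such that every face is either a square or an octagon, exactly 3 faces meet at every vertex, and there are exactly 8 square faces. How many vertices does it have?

Let x be the number of octagons; then F = 8 + x.
Edge–face incidences: 2E = 4·8 + 8·x = 32 + 8x.
Every vertex has degree 3, so 3V = 2E.
Euler: V − E + F = 2 ⇒ (2E)/3 − E + (8 + x) = 2.
Multiply by 6: 2·(2E) − 3·(2E) + 6·(8 + x) = 12, i.e. 48 + 6x − (32 + 8x) = 12.
Collecting terms: −2x + 16 = 12, so −2x = −4, so x = 2.
Then 2E = 32 + 8·2 = 48, so E = 24, V = 2E/3 = 16, F = 8 + 2 = 10.

16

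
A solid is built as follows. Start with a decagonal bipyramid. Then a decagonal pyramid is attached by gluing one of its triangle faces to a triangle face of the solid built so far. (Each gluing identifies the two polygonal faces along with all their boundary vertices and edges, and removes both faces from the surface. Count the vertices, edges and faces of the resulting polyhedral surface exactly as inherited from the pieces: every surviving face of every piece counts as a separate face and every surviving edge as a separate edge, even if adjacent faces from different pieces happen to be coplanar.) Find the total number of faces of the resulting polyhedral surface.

A decagonal bipyramid: V=12, E=30, F=20.
Attach a decagonal pyramid (V=11, E=20, F=11) along a 3-gon: merge 3 vertices and 3 edges, delete both glued faces → V=20, E=47, F=29.
Check: V − E + F = 20 − 47 + 29 = 2.

29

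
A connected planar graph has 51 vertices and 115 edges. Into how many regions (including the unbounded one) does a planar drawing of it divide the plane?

Euler's formula for a connected plane graph: V − E + F = 2, so F = 2 − 51 + 115 = 66.

66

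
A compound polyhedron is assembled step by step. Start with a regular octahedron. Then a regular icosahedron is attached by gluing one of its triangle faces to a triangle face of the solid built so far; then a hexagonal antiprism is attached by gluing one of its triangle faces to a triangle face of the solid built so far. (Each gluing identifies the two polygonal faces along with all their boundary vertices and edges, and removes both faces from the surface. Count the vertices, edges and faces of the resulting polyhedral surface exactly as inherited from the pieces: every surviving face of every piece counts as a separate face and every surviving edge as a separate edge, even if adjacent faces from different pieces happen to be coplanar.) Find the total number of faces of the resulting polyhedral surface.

A regular octahedron: V=6, E=12, F=8.
Attach a regular icosahedron (V=12, E=30, F=20) along a 3-gon: merge 3 vertices and 3 edges, delete both glued faces → V=15, E=39, F=26.
Attach a hexagonal antiprism (V=12, E=24, F=14) along a 3-gon: merge 3 vertices and 3 edges, delete both glued faces → V=24, E=60, F=38.
Check: V − E + F = 24 − 60 + 38 = 2.

38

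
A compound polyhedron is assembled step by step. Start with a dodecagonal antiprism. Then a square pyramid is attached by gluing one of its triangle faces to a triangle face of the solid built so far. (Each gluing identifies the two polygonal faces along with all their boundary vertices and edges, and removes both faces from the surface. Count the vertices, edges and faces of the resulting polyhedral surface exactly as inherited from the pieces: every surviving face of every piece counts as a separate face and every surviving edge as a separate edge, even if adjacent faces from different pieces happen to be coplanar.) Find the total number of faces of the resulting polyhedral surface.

A dodecagonal antiprism: V=24, E=48, F=26.
Attach a square pyramid (V=5, E=8, F=5) along a 3-gon: merge 3 vertices and 3 edges, delete both glued faces → V=26, E=53, F=29.
Check: V − E + F = 26 − 53 + 29 = 2.

29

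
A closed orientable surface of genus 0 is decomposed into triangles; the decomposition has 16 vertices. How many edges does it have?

χ = 2 − 2·0 = 2, and every face is a triangle so 3F = 2E.
V − E + F = 2 with E = 3F/2 gives 16 − (3/2 − 1)·F = 2, so F = 28 and E = 42.

42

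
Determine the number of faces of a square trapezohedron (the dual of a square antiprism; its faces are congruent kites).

The n-trapezohedron (dual of the n-antiprism) has V = 2·4 + 2 = 10, E = 4·4 = 16, F = 2·4 = 8.

8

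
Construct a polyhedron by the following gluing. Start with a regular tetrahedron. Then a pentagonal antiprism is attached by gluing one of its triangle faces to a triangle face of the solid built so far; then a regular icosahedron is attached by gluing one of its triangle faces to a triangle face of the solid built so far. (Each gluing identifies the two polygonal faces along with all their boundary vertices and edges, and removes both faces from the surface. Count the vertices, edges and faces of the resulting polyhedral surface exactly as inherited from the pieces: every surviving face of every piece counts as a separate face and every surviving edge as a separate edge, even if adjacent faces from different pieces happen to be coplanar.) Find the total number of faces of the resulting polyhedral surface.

A regular tetrahedron: V=4, E=6, F=4.
Attach a pentagonal antiprism (V=10, E=20, F=12) along a 3-gon: merge 3 vertices and 3 edges, delete both glued faces → V=11, E=23, F=14.
Attach a regular icosahedron (V=12, E=30, F=20) along a 3-gon: merge 3 vertices and 3 edges, delete both glued faces → V=20, E=50, F=32.
Check: V − E + F = 20 − 50 + 32 = 2.

32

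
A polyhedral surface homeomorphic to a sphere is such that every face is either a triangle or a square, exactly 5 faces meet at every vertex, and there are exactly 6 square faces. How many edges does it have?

Let x be the number of triangles; then F = 6 + x.
Edge–face incidences: 2E = 4·6 + 3·x = 24 + 3x.
Every vertex has degree 5, so 5V = 2E.
Euler: V − E + F = 2 ⇒ (2E)/5 − E + (6 + x) = 2.
Multiply by 10: 2·(2E) − 5·(2E) + 10·(6 + x) = 20, i.e. 60 + 10x − 3·(24 + 3x) = 20.
Collecting terms: x − 12 = 20, so x = 32.
Then 2E = 24 + 3·32 = 120, so E = 60, V = 2E/5 = 24, F = 6 + 32 = 38.

60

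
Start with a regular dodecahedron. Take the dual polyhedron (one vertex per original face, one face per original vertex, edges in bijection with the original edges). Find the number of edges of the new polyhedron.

30

The base solid has V = 20, E = 30, F = 12.
The dual swaps V and F and preserves E: V′ = F = 12, E′ = E = 30, F′ = V = 20.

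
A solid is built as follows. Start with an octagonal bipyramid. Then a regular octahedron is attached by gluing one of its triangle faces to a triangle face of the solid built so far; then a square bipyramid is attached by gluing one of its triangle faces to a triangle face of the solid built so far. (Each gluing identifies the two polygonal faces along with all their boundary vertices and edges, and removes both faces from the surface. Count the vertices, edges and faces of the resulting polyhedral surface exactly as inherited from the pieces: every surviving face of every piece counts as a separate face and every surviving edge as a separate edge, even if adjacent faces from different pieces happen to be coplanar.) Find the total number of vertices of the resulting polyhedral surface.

An octagonal bipyramid: V=10, E=24, F=16.
Attach a regular octahedron (V=6, E=12, F=8) along a 3-gon: merge 3 vertices and 3 edges, delete both glued faces → V=13, E=33, F=22.
Attach a square bipyramid (V=6, E=12, F=8) along a 3-gon: merge 3 vertices and 3 edges, delete both glued faces → V=16, E=42, F=28.
Check: V − E + F = 16 − 42 + 28 = 2.

16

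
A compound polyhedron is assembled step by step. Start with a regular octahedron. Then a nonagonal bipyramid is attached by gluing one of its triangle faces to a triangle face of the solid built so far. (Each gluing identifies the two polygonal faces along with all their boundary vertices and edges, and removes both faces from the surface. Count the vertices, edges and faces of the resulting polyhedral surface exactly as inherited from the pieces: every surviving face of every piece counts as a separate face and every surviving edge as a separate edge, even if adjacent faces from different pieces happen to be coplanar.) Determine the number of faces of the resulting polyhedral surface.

24

A regular octahedron: V=6, E=12, F=8.
Attach a nonagonal bipyramid (V=11, E=27, F=18) along a 3-gon: merge 3 vertices and 3 edges, delete both glued faces → V=14, E=36, F=24.
Check: V − E + F = 14 − 36 + 24 = 2.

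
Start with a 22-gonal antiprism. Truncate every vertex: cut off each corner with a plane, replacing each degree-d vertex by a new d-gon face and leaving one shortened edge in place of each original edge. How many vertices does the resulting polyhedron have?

176

The base solid has V = 44, E = 88, F = 46.
Truncation replaces each original edge-end by a new vertex, so V′ = 2E = 176.
Each original edge survives, and each old vertex of degree d contributes d new edges; summing degrees gives Σd = 2E, so E′ = E + 2E = 3E = 264.
Each original face survives and each original vertex becomes one new face: F′ = F + V = 90.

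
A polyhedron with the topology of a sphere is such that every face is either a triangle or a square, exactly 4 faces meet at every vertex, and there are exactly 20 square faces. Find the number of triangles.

8

Let x be the number of triangles; then F = 20 + x.
Edge–face incidences: 2E = 4·20 + 3·x = 80 + 3x.
Every vertex has degree 4, so 4V = 2E.
Euler: V − E + F = 2 ⇒ (2E)/4 − E + (20 + x) = 2.
Multiply by 8: 2·(2E) − 4·(2E) + 8·(20 + x) = 16, i.e. 160 + 8x − 2·(80 + 3x) = 16.
Collecting terms: 2x = 16, so x = 8.
Then 2E = 80 + 3·8 = 104, so E = 52, V = 2E/4 = 26, F = 20 + 8 = 28.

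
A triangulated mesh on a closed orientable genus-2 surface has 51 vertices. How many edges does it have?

159

χ = 2 − 2·2 = -2, and every face is a triangle so 3F = 2E.
V − E + F = -2 with E = 3F/2 gives 51 − (3/2 − 1)·F = -2, so F = 106 and E = 159.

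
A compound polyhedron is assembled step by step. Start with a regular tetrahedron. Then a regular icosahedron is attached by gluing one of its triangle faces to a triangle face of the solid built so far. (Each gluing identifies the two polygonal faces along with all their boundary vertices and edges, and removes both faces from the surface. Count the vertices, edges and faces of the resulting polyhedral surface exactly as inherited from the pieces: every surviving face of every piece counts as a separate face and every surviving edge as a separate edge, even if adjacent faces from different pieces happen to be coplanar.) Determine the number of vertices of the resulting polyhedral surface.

A regular tetrahedron: V=4, E=6, F=4.
Attach a regular icosahedron (V=12, E=30, F=20) along a 3-gon: merge 3 vertices and 3 edges, delete both glued faces → V=13, E=33, F=22.
Check: V − E + F = 13 − 33 + 22 = 2.

13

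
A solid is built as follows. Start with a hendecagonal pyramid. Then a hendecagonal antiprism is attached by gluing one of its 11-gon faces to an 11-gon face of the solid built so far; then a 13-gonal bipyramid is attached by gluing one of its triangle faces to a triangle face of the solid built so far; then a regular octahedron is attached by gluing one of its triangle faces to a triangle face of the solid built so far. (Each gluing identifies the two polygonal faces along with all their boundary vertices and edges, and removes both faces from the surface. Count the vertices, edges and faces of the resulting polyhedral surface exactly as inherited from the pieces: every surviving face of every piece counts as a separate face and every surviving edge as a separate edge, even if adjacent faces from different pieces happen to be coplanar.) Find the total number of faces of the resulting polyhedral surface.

A hendecagonal pyramid: V=12, E=22, F=12.
Attach a hendecagonal antiprism (V=22, E=44, F=24) along an 11-gon: merge 11 vertices and 11 edges, delete both glued faces → V=23, E=55, F=34.
Attach a 13-gonal bipyramid (V=15, E=39, F=26) along a 3-gon: merge 3 vertices and 3 edges, delete both glued faces → V=35, E=91, F=58.
Attach a regular octahedron (V=6, E=12, F=8) along a 3-gon: merge 3 vertices and 3 edges, delete both glued faces → V=38, E=100, F=64.
Check: V − E + F = 38 − 100 + 64 = 2.

64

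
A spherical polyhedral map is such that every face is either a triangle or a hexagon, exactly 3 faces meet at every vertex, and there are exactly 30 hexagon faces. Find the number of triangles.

4

Let x be the number of triangles; then F = 30 + x.
Edge–face incidences: 2E = 6·30 + 3·x = 180 + 3x.
Every vertex has degree 3, so 3V = 2E.
Euler: V − E + F = 2 ⇒ (2E)/3 − E + (30 + x) = 2.
Multiply by 6: 2·(2E) − 3·(2E) + 6·(30 + x) = 12, i.e. 180 + 6x − (180 + 3x) = 12.
Collecting terms: 3x = 12, so x = 4.
Then 2E = 180 + 3·4 = 192, so E = 96, V = 2E/3 = 64, F = 30 + 4 = 34.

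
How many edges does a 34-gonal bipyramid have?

102

A bipyramid over an n-gon has 2n triangular faces and n + 2 vertices: V = 34 + 2 = 36, E = 3·34 = 102, F = 2·34 = 68.
Check: V − E + F = 36 − 102 + 68 = 2.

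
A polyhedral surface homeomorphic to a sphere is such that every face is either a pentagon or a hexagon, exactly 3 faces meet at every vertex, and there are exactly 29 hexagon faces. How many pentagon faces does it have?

12

Let x be the number of pentagons; then F = 29 + x.
Edge–face incidences: 2E = 6·29 + 5·x = 174 + 5x.
Every vertex has degree 3, so 3V = 2E.
Euler: V − E + F = 2 ⇒ (2E)/3 − E + (29 + x) = 2.
Multiply by 6: 2·(2E) − 3·(2E) + 6·(29 + x) = 12, i.e. 174 + 6x − (174 + 5x) = 12.
Collecting terms: x = 12.
Then 2E = 174 + 5·12 = 234, so E = 117, V = 2E/3 = 78, F = 29 + 12 = 41.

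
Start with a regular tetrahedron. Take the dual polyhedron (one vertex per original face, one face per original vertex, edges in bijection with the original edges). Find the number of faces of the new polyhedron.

4

The base solid has V = 4, E = 6, F = 4.
The dual swaps V and F and preserves E: V′ = F = 4, E′ = E = 6, F′ = V = 4.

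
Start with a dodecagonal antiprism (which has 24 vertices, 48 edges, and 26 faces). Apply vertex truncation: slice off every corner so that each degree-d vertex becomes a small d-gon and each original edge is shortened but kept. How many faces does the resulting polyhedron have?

50

Truncation replaces each original edge-end by a new vertex, so V′ = 2E = 96.
Each original edge survives, and each old vertex of degree d contributes d new edges; summing degrees gives Σd = 2E, so E′ = E + 2E = 3E = 144.
Each original face survives and each original vertex becomes one new face: F′ = F + V = 50.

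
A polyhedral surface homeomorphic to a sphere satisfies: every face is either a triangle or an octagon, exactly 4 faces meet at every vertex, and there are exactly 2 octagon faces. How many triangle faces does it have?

Let x be the number of triangles; then F = 2 + x.
Edge–face incidences: 2E = 8·2 + 3·x = 16 + 3x.
Every vertex has degree 4, so 4V = 2E.
Euler: V − E + F = 2 ⇒ (2E)/4 − E + (2 + x) = 2.
Multiply by 8: 2·(2E) − 4·(2E) + 8·(2 + x) = 16, i.e. 16 + 8x − 2·(16 + 3x) = 16.
Collecting terms: 2x − 16 = 16, so 2x = 32, so x = 16.
Then 2E = 16 + 3·16 = 64, so E = 32, V = 2E/4 = 16, F = 2 + 16 = 18.

16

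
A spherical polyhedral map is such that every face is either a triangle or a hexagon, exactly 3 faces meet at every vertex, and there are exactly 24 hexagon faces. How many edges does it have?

78

Let x be the number of triangles; then F = 24 + x.
Edge–face incidences: 2E = 6·24 + 3·x = 144 + 3x.
Every vertex has degree 3, so 3V = 2E.
Euler: V − E + F = 2 ⇒ (2E)/3 − E + (24 + x) = 2.
Multiply by 6: 2·(2E) − 3·(2E) + 6·(24 + x) = 12, i.e. 144 + 6x − (144 + 3x) = 12.
Collecting terms: 3x = 12, so x = 4.
Then 2E = 144 + 3·4 = 156, so E = 78, V = 2E/3 = 52, F = 24 + 4 = 28.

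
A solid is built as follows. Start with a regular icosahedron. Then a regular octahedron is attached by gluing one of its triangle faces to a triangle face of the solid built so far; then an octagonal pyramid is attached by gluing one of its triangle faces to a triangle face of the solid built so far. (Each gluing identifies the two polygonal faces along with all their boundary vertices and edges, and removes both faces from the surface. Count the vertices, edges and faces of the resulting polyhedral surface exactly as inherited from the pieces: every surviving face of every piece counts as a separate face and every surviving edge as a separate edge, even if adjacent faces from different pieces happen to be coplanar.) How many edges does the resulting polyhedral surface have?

A regular icosahedron: V=12, E=30, F=20.
Attach a regular octahedron (V=6, E=12, F=8) along a 3-gon: merge 3 vertices and 3 edges, delete both glued faces → V=15, E=39, F=26.
Attach an octagonal pyramid (V=9, E=16, F=9) along a 3-gon: merge 3 vertices and 3 edges, delete both glued faces → V=21, E=52, F=33.
Check: V − E + F = 21 − 52 + 33 = 2.

52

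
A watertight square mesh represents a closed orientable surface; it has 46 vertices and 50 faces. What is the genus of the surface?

3

Every face is a square, so 2E = 4·50 = 200, giving E = 100.
χ = V − E + F = 46 − 100 + 50 = -4.
For a closed orientable surface χ = 2 − 2g, so g = (2 − (-4))/2 = 3.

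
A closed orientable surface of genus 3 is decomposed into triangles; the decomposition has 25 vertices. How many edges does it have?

87

χ = 2 − 2·3 = -4, and every face is a triangle so 3F = 2E.
V − E + F = -4 with E = 3F/2 gives 25 − (3/2 − 1)·F = -4, so F = 58 and E = 87.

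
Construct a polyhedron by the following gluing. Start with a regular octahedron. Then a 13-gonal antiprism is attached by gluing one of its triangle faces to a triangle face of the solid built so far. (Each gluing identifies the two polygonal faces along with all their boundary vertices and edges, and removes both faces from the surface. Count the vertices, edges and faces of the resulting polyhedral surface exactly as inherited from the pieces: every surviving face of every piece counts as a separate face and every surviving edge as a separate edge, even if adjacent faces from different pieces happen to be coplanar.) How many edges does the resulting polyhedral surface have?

A regular octahedron: V=6, E=12, F=8.
Attach a 13-gonal antiprism (V=26, E=52, F=28) along a 3-gon: merge 3 vertices and 3 edges, delete both glued faces → V=29, E=61, F=34.
Check: V − E + F = 29 − 61 + 34 = 2.

61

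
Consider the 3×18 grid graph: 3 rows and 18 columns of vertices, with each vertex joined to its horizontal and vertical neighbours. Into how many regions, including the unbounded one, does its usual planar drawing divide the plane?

35

The grid has V = 3·18 = 54 vertices and E = 3·17 + 18·2 = 87 edges.
F = 2 − V + E = 2 − 54 + 87 = 35.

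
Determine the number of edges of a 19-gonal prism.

A prism on an n-gon has two n-gon bases and n rectangular sides: V = 2·19 = 38, E = 3·19 = 57, F = 19 + 2 = 21.
Check: V − E + F = 38 − 57 + 21 = 2.

57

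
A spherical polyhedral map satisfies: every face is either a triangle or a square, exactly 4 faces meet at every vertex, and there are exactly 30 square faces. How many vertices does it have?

Let x be the number of triangles; then F = 30 + x.
Edge–face incidences: 2E = 4·30 + 3·x = 120 + 3x.
Every vertex has degree 4, so 4V = 2E.
Euler: V − E + F = 2 ⇒ (2E)/4 − E + (30 + x) = 2.
Multiply by 8: 2·(2E) − 4·(2E) + 8·(30 + x) = 16, i.e. 240 + 8x − 2·(120 + 3x) = 16.
Collecting terms: 2x = 16, so x = 8.
Then 2E = 120 + 3·8 = 144, so E = 72, V = 2E/4 = 36, F = 30 + 8 = 38.

36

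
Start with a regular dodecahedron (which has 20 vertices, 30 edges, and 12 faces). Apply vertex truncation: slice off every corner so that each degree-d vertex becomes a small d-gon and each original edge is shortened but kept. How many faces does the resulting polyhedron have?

Truncation replaces each original edge-end by a new vertex, so V′ = 2E = 60.
Each original edge survives, and each old vertex of degree d contributes d new edges; summing degrees gives Σd = 2E, so E′ = E + 2E = 3E = 90.
Each original face survives and each original vertex becomes one new face: F′ = F + V = 32.

32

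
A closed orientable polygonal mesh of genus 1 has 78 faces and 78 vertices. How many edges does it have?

156

For a closed orientable surface of genus 1, χ = 2 − 2·1 = 0.
E = V + F − (0) = 78 + 78 − (0) = 156.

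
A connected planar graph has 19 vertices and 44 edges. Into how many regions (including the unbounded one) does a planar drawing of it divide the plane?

27

Euler's formula for a connected plane graph: V − E + F = 2, so F = 2 − 19 + 44 = 27.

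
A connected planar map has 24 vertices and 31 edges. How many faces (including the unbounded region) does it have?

9

Euler's formula for a connected plane graph: V − E + F = 2, so F = 2 − 24 + 31 = 9.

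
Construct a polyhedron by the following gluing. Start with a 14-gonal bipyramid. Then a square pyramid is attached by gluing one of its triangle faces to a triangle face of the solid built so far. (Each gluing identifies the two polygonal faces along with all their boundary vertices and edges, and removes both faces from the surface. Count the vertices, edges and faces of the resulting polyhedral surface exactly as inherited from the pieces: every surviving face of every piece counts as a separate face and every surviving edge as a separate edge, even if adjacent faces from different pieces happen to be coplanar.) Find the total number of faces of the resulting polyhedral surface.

31

A 14-gonal bipyramid: V=16, E=42, F=28.
Attach a square pyramid (V=5, E=8, F=5) along a 3-gon: merge 3 vertices and 3 edges, delete both glued faces → V=18, E=47, F=31.
Check: V − E + F = 18 − 47 + 31 = 2.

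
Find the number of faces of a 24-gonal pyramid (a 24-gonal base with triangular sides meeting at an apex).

A pyramid on an n-gon base has one n-gon and n triangles: V = 24 + 1 = 25, E = 2·24 = 48, F = 24 + 1 = 25.

25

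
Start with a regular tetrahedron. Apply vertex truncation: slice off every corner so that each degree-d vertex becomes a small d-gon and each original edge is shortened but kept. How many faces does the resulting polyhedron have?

8

The base solid has V = 4, E = 6, F = 4.
Truncation replaces each original edge-end by a new vertex, so V′ = 2E = 12.
Each original edge survives, and each old vertex of degree d contributes d new edges; summing degrees gives Σd = 2E, so E′ = E + 2E = 3E = 18.
Each original face survives and each original vertex becomes one new face: F′ = F + V = 8.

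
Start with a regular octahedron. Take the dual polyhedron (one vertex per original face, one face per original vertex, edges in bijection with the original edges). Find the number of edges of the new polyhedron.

The base solid has V = 6, E = 12, F = 8.
The dual swaps V and F and preserves E: V′ = F = 8, E′ = E = 12, F′ = V = 6.

12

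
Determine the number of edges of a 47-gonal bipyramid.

A bipyramid over an n-gon has 2n triangular faces and n + 2 vertices: V = 47 + 2 = 49, E = 3·47 = 141, F = 2·47 = 94.

141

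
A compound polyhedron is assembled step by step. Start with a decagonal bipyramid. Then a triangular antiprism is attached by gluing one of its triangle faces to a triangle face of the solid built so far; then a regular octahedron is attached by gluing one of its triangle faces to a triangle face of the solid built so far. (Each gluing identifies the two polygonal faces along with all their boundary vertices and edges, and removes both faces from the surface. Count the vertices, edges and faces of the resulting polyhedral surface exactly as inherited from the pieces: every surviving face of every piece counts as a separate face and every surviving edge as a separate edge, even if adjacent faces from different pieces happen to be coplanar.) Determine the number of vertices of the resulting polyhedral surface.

18

A decagonal bipyramid: V=12, E=30, F=20.
Attach a triangular antiprism (V=6, E=12, F=8) along a 3-gon: merge 3 vertices and 3 edges, delete both glued faces → V=15, E=39, F=26.
Attach a regular octahedron (V=6, E=12, F=8) along a 3-gon: merge 3 vertices and 3 edges, delete both glued faces → V=18, E=48, F=32.
Check: V − E + F = 18 − 48 + 32 = 2.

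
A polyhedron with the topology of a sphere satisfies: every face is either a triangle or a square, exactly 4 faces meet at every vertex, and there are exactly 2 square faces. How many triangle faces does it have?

Let x be the number of triangles; then F = 2 + x.
Edge–face incidences: 2E = 4·2 + 3·x = 8 + 3x.
Every vertex has degree 4, so 4V = 2E.
Euler: V − E + F = 2 ⇒ (2E)/4 − E + (2 + x) = 2.
Multiply by 8: 2·(2E) − 4·(2E) + 8·(2 + x) = 16, i.e. 16 + 8x − 2·(8 + 3x) = 16.
Collecting terms: 2x = 16, so x = 8.
Then 2E = 8 + 3·8 = 32, so E = 16, V = 2E/4 = 8, F = 2 + 8 = 10.

8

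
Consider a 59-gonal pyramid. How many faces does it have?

60

A pyramid on an n-gon base has one n-gon and n triangles: V = 59 + 1 = 60, E = 2·59 = 118, F = 59 + 1 = 60.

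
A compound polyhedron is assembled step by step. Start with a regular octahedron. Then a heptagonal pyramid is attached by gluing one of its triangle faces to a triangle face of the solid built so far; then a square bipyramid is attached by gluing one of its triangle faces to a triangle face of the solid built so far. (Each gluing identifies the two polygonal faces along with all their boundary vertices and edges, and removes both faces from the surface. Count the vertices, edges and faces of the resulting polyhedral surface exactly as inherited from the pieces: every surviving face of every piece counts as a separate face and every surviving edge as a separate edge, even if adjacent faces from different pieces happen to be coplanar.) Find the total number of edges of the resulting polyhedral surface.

32

A regular octahedron: V=6, E=12, F=8.
Attach a heptagonal pyramid (V=8, E=14, F=8) along a 3-gon: merge 3 vertices and 3 edges, delete both glued faces → V=11, E=23, F=14.
Attach a square bipyramid (V=6, E=12, F=8) along a 3-gon: merge 3 vertices and 3 edges, delete both glued faces → V=14, E=32, F=20.
Check: V − E + F = 14 − 32 + 20 = 2.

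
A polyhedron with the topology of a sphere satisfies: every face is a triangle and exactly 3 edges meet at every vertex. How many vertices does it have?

4

Each face has 3 edges and each edge borders two faces, so 2E = 3F.
Each vertex has degree 3, so 3V = 2E and hence V = 3F/3.
Euler: V − E + F = 2 ⇒ (3F/3) − (3F/2) + F = 2.
Multiply by 6: (6 − 9 + 6)F = 12, i.e. 3F = 12.
So F = 4, E = 3·4/2 = 6, V = 3·4/3 = 4.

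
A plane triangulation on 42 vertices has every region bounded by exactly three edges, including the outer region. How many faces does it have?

In a plane triangulation 3F = 2E and V − E + F = 2, so F = 2V − 4 = 2·42 − 4 = 80.

80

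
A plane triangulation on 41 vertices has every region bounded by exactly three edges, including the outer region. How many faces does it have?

In a plane triangulation 3F = 2E and V − E + F = 2, so F = 2V − 4 = 2·41 − 4 = 78.

78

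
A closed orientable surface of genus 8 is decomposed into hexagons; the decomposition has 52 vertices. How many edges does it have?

χ = 2 − 2·8 = -14, and every face is a hexagon so 6F = 2E.
V − E + F = -14 with E = 6F/2 gives 52 − (6/2 − 1)·F = -14, so F = 33 and E = 99.

99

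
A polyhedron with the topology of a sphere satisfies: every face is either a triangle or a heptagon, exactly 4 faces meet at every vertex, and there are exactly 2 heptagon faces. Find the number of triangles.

Let x be the number of triangles; then F = 2 + x.
Edge–face incidences: 2E = 7·2 + 3·x = 14 + 3x.
Every vertex has degree 4, so 4V = 2E.
Euler: V − E + F = 2 ⇒ (2E)/4 − E + (2 + x) = 2.
Multiply by 8: 2·(2E) − 4·(2E) + 8·(2 + x) = 16, i.e. 16 + 8x − 2·(14 + 3x) = 16.
Collecting terms: 2x − 12 = 16, so 2x = 28, so x = 14.
Then 2E = 14 + 3·14 = 56, so E = 28, V = 2E/4 = 14, F = 2 + 14 = 16.

14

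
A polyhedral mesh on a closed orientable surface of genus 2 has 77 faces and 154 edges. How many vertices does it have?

75

For a closed orientable surface of genus 2, χ = 2 − 2·2 = -2.
V = -2 + E − F = -2 + 154 − 77 = 75.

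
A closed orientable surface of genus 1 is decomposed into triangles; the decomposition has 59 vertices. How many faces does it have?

118

χ = 2 − 2·1 = 0, and every face is a triangle so 3F = 2E.
V − E + F = 0 with E = 3F/2 gives 59 − (3/2 − 1)·F = 0, so F = 118 and E = 177.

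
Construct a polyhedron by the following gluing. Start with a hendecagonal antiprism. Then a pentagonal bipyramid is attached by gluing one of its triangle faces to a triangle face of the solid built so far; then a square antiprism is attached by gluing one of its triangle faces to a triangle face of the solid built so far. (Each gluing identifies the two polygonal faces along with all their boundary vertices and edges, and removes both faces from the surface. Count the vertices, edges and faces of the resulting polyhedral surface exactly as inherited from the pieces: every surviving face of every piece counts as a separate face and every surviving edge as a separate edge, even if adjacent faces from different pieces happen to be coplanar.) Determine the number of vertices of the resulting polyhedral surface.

31

A hendecagonal antiprism: V=22, E=44, F=24.
Attach a pentagonal bipyramid (V=7, E=15, F=10) along a 3-gon: merge 3 vertices and 3 edges, delete both glued faces → V=26, E=56, F=32.
Attach a square antiprism (V=8, E=16, F=10) along a 3-gon: merge 3 vertices and 3 edges, delete both glued faces → V=31, E=69, F=40.
Check: V − E + F = 31 − 69 + 40 = 2.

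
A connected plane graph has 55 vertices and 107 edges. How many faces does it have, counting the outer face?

Euler's formula for a connected plane graph: V − E + F = 2, so F = 2 − 55 + 107 = 54.

54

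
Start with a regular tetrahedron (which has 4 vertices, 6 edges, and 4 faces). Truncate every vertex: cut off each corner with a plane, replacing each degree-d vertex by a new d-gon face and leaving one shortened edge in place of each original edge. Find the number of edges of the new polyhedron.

Truncation replaces each original edge-end by a new vertex, so V′ = 2E = 12.
Each original edge survives, and each old vertex of degree d contributes d new edges; summing degrees gives Σd = 2E, so E′ = E + 2E = 3E = 18.
Each original face survives and each original vertex becomes one new face: F′ = F + V = 8.

18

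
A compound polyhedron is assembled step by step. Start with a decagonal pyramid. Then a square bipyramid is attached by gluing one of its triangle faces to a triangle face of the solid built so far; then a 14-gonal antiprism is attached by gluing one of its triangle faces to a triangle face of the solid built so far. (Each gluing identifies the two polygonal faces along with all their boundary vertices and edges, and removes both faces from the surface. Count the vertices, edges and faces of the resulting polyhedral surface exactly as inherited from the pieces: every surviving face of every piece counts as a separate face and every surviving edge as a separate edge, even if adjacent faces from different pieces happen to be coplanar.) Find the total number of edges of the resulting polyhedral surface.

82

A decagonal pyramid: V=11, E=20, F=11.
Attach a square bipyramid (V=6, E=12, F=8) along a 3-gon: merge 3 vertices and 3 edges, delete both glued faces → V=14, E=29, F=17.
Attach a 14-gonal antiprism (V=28, E=56, F=30) along a 3-gon: merge 3 vertices and 3 edges, delete both glued faces → V=39, E=82, F=45.
Check: V − E + F = 39 − 82 + 45 = 2.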